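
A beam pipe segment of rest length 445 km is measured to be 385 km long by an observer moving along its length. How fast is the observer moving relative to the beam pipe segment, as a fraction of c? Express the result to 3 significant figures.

0.501c

Length contraction gives γ = L₀/L = 445/385 = 1.1558.
β = √(1 − 1/γ²) = √0.251426 = 0.501.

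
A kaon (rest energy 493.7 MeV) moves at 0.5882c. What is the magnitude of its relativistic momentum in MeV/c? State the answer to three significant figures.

Lorentz factor: γ = (1 − 0.34597924)^(−1/2) = 1.2365.
Momentum: p = γβ·mc = 1.2365 × 0.5882 × 493.7 MeV/c = 359 MeV/c.

359 MeV/c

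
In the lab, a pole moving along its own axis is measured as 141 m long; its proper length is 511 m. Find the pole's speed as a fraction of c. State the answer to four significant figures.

Length contraction gives γ = L₀/L = 511/141 = 3.6241.
β = √(1 − 1/γ²) = √0.923862 = 0.9612.

0.9612c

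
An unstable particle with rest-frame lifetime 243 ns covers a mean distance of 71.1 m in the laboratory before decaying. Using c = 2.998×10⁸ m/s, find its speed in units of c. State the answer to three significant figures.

0.698c

Let x = d/(cτ) = 71.10 m / (2.998×10⁸ m/s × 2.430×10^-7 s) = 0.97596. Since d = βγcτ, x = βγ = β/√(1−β²).
Solving: β² = x²/(1+x²) = 0.952498/1.952498 = 0.487836, so β = 0.698.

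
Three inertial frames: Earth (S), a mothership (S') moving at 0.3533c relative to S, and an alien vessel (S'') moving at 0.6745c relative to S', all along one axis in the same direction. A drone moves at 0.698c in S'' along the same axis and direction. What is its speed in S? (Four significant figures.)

First combine the drone and alien vessel (S''→S'): u₁ = (0.698 + 0.6745)/(1 + 0.698×0.6745) = 1.3725/1.470801 = 0.93316.
Then combine with the mothership (S'→S): u = (0.93316 + 0.3533)/(1 + 0.93316×0.3533) = 1.28646/1.329685428 = 0.96749.

0.9675c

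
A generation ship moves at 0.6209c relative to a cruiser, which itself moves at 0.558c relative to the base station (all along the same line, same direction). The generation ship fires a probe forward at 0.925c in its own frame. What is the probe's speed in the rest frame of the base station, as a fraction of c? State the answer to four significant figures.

0.9948c

First combine the probe and generation ship (S''→S'): u₁ = (0.925 + 0.6209)/(1 + 0.925×0.6209) = 1.5459/1.5743325 = 0.98194.
Then combine with the cruiser (S'→S): u = (0.98194 + 0.558)/(1 + 0.98194×0.558) = 1.53994/1.54792252 = 0.99484.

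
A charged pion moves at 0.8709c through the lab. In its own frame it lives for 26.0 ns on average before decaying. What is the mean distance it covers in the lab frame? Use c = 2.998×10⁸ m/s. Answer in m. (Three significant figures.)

13.8 m

γ = 1/√(1 − β²) = 1/√(1 − 0.75846681) = 1/√0.24153319 = 1/0.49146 = 2.0348.
Lab-frame lifetime: Δt = γτ = 2.0348 × 26.0 ns = 52.905 ns.
Distance: d = vΔt = 0.8709 × 2.998×10⁸ m/s × 5.2905×10^-8 s = 13.8 m.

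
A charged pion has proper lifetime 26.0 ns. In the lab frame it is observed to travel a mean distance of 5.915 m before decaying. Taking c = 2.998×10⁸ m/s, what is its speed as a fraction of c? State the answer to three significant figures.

Let x = d/(cτ) = 5.915 m / (2.998×10⁸ m/s × 2.600×10^-8 s) = 0.75884. Since d = βγcτ, x = βγ = β/√(1−β²).
Solving: β² = x²/(1+x²) = 0.575838/1.575838 = 0.365417, so β = 0.604.

0.604c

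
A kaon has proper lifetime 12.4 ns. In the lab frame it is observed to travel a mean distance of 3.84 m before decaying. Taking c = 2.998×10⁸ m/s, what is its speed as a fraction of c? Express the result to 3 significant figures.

d = βγcτ ⇒ βγ = d/(cτ) = 3.840 m / (3.71752 m) = 1.0329.
β = (βγ)/√(1+(βγ)²) = 1.0329/√2.06688 = 0.718.

0.718c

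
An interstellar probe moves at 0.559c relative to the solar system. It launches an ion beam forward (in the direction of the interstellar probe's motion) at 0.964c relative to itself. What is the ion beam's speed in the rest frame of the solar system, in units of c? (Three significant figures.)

Relativistic velocity addition: u = (u' + v)/(1 + u'v/c²), with u' = 0.964c and v = 0.559c.
Numerator: 0.964 + 0.559 = 1.523. Denominator: 1 + (0.964)(0.559) = 1.538876.
u = 1.523/1.538876 = 0.98968, so the speed is 0.990c.

0.990c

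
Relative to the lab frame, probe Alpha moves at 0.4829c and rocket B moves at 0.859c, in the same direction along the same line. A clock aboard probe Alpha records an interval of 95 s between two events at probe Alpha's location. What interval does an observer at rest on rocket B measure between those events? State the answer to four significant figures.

124.0 s

Speed of probe Alpha in rocket B's frame: u = (v_A − v_B)/(1 − v_A v_B/c²) = (0.4829 − 0.859)/(1 − 0.4829×0.859) = −0.3761/0.5851889 = −0.6427; |u| = 0.6427c.
γ for this relative speed: γ = 1/√(1 − 0.413063) = 1.3053.
The clock on probe Alpha records proper time, so rocket B measures Δt = γΔτ = 1.3053 × 95 = 124.0 s.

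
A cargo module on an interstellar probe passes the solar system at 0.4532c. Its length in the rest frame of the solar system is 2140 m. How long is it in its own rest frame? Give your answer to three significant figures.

2400 m

With β = 0.4532, γ = 1/√(1 − 0.4532²) = 1/√0.79460976 = 1.1218.
Proper length: L₀ = γ·L = 1.1218 × 2140 = 2400 m.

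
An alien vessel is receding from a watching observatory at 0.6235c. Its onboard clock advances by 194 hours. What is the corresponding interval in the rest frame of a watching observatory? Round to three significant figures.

Lorentz factor: γ = (1 − 0.38875225)^(−1/2) = 1.2791.
The onboard clock measures proper time, so the interval in the rest frame of a watching observatory is dilated: Δt = γ·Δτ = 1.2791 × 194 hours = 248 hours.

248 hours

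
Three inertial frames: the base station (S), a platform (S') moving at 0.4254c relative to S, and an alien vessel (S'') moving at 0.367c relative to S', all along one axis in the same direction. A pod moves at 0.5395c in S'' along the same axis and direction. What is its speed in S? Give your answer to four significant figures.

Apply u = (u'+v)/(1+u'v) twice. Pod in the platform frame: (0.5395+0.367)/(1+0.5395·0.367) = 0.9065/1.1979965 = 0.75668c.
That velocity, transformed to the rest frame of the base station: (0.75668+0.4254)/(1+0.75668·0.4254) = 1.18208/1.321891672 = 0.89423c.

0.8942c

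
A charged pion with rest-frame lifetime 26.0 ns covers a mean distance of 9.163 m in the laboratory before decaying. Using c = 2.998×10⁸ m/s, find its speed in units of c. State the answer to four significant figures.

0.7617c

d = βγcτ ⇒ βγ = d/(cτ) = 9.163 m / (7.7948 m) = 1.1755.
β = (βγ)/√(1+(βγ)²) = 1.1755/√2.3818 = 0.7617.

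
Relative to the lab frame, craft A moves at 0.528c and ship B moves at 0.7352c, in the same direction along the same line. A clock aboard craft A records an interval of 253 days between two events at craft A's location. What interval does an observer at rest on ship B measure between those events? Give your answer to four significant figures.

268.9 days

The velocity of craft A relative to ship B is (0.528 − 0.7352)c / (1 − 0.528×0.7352) = −0.33866c; relative speed 0.33866c.
At |u| = 0.33866c, γ = (1 − 0.114691)^(−1/2) = 1.0628.
Craft A's interval is proper; time dilation gives Δt_B = γΔτ = 1.0628 × 253 days = 268.9 days.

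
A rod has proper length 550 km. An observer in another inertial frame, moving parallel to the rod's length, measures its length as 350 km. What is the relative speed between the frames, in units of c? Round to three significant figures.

Length contraction gives γ = L₀/L = 550/350 = 1.5714.
β = √(1 − 1/γ²) = √0.595027 = 0.771.

0.771c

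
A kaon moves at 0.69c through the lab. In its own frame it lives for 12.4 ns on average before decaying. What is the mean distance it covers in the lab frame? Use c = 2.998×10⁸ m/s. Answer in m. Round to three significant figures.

3.54 m

γ = 1/√(1 − β²) = 1/√(1 − 0.4761) = 1/√0.5239 = 1/0.723809 = 1.3816.
Lab-frame lifetime: Δt = γτ = 1.3816 × 12.4 ns = 17.132 ns.
Distance: d = vΔt = 0.69 × 2.998×10⁸ m/s × 1.7132×10^-8 s = 3.54 m.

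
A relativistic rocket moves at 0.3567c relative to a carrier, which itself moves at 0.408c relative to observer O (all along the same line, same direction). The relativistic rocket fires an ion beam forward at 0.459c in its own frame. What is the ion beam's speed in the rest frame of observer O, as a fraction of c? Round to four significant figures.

Apply u = (u'+v)/(1+u'v) twice. Ion beam in the carrier frame: (0.459+0.3567)/(1+0.459·0.3567) = 0.8157/1.1637253 = 0.70094c.
That velocity, transformed to the rest frame of observer O: (0.70094+0.408)/(1+0.70094·0.408) = 1.10894/1.28598352 = 0.86233c.

0.8623c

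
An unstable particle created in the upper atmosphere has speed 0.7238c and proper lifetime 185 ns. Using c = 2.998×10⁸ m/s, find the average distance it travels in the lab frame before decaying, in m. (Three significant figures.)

γ = 1/√(1 − β²) = 1/√(1 − 0.52388644) = 1/√0.47611356 = 1/0.69001 = 1.4493.
Lab-frame lifetime: Δt = γτ = 1.4493 × 185 ns = 268.12 ns.
Distance: d = vΔt = 0.7238 × 2.998×10⁸ m/s × 2.6812×10^-7 s = 58.2 m.

58.2 m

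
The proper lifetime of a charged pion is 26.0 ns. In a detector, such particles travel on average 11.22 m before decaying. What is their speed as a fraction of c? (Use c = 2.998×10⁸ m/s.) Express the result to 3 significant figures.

d = βγcτ ⇒ βγ = d/(cτ) = 11.22 m / (7.7948 m) = 1.4394.
β = (βγ)/√(1+(βγ)²) = 1.4394/√3.07187 = 0.821.

0.821c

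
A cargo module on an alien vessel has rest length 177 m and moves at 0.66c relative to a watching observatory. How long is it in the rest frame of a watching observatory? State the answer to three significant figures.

β² = 0.4356, so γ = 1/√0.5644 = 1.3311.
Along the direction of motion the measured length is L₀/γ = 177/1.3311 = 133 m.

133 m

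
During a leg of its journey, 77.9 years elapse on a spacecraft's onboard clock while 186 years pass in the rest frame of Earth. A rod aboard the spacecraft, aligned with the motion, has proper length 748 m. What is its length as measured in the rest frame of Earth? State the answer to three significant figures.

γ = Δt/Δτ = 186/77.9 = 2.38768.
The rod contracts by the same γ: 748 m / 2.38768 = 313 m.

313 m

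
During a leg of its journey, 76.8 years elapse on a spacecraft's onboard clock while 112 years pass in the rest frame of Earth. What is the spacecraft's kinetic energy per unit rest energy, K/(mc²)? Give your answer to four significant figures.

0.4583

From Δt = γΔτ: γ = 112/76.8 = 1.45833.
K/(mc²) = γ − 1 = 1.45833 − 1 = 0.4583.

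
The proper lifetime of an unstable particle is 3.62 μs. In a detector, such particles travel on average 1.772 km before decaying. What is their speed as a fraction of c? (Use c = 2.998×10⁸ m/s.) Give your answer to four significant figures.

Let x = d/(cτ) = 1772 m / (2.998×10⁸ m/s × 3.620×10^-6 s) = 1.6328. Since d = βγcτ, x = βγ = β/√(1−β²).
Solving: β² = x²/(1+x²) = 2.66604/3.66604 = 0.727226, so β = 0.8528.

0.8528c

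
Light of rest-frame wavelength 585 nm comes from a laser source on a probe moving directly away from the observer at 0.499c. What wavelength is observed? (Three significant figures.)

Relativistic Doppler for wavelength: λ_obs = λ_src · √((1+β)/(1−β)).
With β = 0.499: factor = √(1.499/0.501) = 1.7297.
λ_obs = 585 × 1.7297 = 1010 nm.

1010 nm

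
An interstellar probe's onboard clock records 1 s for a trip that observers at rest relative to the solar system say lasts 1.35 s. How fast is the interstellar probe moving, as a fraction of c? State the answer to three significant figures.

0.672c

γ = Δt/Δτ = 1.35/1 = 1.35.
β = √(1 − 1/γ²) = √(1 − 0.548697) = √0.451303 = 0.672.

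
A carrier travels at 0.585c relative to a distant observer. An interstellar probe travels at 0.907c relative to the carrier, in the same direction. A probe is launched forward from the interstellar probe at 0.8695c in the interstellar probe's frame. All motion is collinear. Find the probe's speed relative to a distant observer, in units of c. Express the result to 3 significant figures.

0.998c

Compose velocities in two stages. Stage 1 (into S'): u₁ = (0.8695+0.907)/(1+0.8695×0.907) = 0.99321.
Stage 2 (into S): u = (0.99321+0.585)/(1+0.99321×0.585) = 0.99822, so the speed is 0.998c.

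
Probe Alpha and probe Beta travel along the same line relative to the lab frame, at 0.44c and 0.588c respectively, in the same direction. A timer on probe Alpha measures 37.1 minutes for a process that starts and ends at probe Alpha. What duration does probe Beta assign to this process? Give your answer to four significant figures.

37.86 minutes

Transform probe Alpha's velocity into probe Beta's frame: (0.44 − 0.588)/(1 − 0.44·0.588) = −0.148/0.74128, so the relative speed is 0.19965c.
At |u| = 0.19965c, γ = (1 − 0.0398601)^(−1/2) = 1.0205.
Probe Alpha's interval is proper; time dilation gives Δt_B = γΔτ = 1.0205 × 37.1 minutes = 37.86 minutes.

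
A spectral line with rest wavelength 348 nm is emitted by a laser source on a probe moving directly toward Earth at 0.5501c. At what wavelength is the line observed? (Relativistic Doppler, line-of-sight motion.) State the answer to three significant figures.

187 nm

Relativistic Doppler for wavelength: λ_obs = λ_src · √((1−β)/(1+β)).
With β = 0.5501: factor = √(0.4499/1.5501) = 0.53874.
λ_obs = 348 × 0.53874 = 187 nm.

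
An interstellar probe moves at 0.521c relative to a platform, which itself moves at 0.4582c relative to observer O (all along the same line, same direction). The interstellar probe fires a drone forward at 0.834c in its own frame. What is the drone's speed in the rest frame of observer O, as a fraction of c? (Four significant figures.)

0.9790c

Compose velocities in two stages. Stage 1 (into S'): u₁ = (0.834+0.521)/(1+0.834×0.521) = 0.94457.
Stage 2 (into S): u = (0.94457+0.4582)/(1+0.94457×0.4582) = 0.97904, so the speed is 0.9790c.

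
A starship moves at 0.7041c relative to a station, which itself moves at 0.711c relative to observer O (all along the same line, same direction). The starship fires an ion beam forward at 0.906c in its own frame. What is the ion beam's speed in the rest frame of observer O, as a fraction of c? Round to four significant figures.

Apply u = (u'+v)/(1+u'v) twice. Ion beam in the station frame: (0.906+0.7041)/(1+0.906·0.7041) = 1.6101/1.6379146 = 0.98302c.
That velocity, transformed to the rest frame of observer O: (0.98302+0.711)/(1+0.98302·0.711) = 1.69402/1.69892722 = 0.99711c.

0.9971c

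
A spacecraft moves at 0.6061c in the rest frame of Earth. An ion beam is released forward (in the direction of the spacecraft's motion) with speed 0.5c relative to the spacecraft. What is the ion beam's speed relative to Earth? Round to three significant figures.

0.849c

Relativistic velocity addition: u = (u' + v)/(1 + u'v/c²), with u' = 0.5c and v = 0.6061c.
Numerator: 0.5 + 0.6061 = 1.1061. Denominator: 1 + (0.5)(0.6061) = 1.30305.
u = 1.1061/1.30305 = 0.84885, so the speed is 0.849c.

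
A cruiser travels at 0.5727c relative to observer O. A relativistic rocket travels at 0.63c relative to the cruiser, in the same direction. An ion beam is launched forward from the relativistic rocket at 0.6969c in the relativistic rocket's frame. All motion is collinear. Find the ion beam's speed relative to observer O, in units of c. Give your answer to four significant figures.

0.9782c

Apply u = (u'+v)/(1+u'v) twice. Ion beam in the cruiser frame: (0.6969+0.63)/(1+0.6969·0.63) = 1.3269/1.439047 = 0.92207c.
That velocity, transformed to the rest frame of observer O: (0.92207+0.5727)/(1+0.92207·0.5727) = 1.49477/1.528069489 = 0.97821c.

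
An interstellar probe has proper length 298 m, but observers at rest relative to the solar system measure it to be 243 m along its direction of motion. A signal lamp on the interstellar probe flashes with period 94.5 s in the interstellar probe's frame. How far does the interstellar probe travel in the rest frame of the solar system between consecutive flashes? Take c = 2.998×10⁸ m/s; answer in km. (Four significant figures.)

2.011×10^7 km

γ = L₀/L = 298/243 = 1.22634.
β = √(1 − 1/γ²) = 0.57885. Lab-frame period = γτ = 1.22634×94.5 s = 115.89 s. Distance = βc × γτ = 0.57885 × 2.998×10⁸ m/s × 115.89 s = 2.0111×10^10 m = 2.011×10^7 km.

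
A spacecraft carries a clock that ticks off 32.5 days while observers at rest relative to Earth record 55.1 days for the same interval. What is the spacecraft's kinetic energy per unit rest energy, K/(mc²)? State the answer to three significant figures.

γ = Δt/Δτ = 55.1/32.5 = 1.69538.
K/(mc²) = γ − 1 = 1.69538 − 1 = 0.695.

0.695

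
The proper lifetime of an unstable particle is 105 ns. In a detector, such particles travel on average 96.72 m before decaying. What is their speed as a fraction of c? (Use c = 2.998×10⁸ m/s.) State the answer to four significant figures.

0.9509c

Lab distance = (lab lifetime)·v = γτ·βc, so βγ = d/(cτ) = 96.72/(2.998×10⁸ × 1.050×10^-7) = 3.0725.
With βγ = 3.0725: γ² = 1 + (βγ)² = 10.44026, and β = (βγ)/γ = 3.0725/3.23114 = 0.9509.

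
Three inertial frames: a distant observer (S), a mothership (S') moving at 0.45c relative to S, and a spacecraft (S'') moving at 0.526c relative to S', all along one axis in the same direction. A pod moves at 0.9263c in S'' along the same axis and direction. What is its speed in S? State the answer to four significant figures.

0.9910c

Compose velocities in two stages. Stage 1 (into S'): u₁ = (0.9263+0.526)/(1+0.9263×0.526) = 0.97651.
Stage 2 (into S): u = (0.97651+0.45)/(1+0.97651×0.45) = 0.99102, so the speed is 0.9910c.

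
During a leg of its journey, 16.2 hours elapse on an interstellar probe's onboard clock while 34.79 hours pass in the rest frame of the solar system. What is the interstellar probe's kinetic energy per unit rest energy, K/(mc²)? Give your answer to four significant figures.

1.148

From Δt = γΔτ: γ = 34.79/16.2 = 2.14753.
K/(mc²) = γ − 1 = 2.14753 − 1 = 1.148.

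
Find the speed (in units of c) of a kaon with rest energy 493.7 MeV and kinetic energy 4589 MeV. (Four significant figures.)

0.9953c

γ = 1 + K/(mc²) = 1 + 4589/493.7 = 10.295.
β = √(1 − 1/γ²) = √(1 − 0.00943512) = √0.99056488 = 0.9953.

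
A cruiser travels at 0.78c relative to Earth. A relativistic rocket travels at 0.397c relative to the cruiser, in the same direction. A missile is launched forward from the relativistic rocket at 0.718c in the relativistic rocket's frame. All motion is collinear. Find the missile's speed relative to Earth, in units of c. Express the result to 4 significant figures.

Compose velocities in two stages. Stage 1 (into S'): u₁ = (0.718+0.397)/(1+0.718×0.397) = 0.86767.
Stage 2 (into S): u = (0.86767+0.78)/(1+0.86767×0.78) = 0.98264, so the speed is 0.9826c.

0.9826c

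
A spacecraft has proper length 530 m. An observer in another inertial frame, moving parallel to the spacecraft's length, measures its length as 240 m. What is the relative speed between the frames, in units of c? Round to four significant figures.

0.8916c

Length contraction gives γ = L₀/L = 530/240 = 2.2083.
β = √(1 − 1/γ²) = √0.794939 = 0.8916.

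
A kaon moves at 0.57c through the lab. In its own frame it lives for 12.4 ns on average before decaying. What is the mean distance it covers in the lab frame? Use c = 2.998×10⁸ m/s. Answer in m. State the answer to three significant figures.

2.58 m

γ = 1/√(1 − β²) = 1/√(1 − 0.3249) = 1/√0.6751 = 1/0.821645 = 1.2171.
Lab-frame lifetime: Δt = γτ = 1.2171 × 12.4 ns = 15.092 ns.
Distance: d = vΔt = 0.57 × 2.998×10⁸ m/s × 1.5092×10^-8 s = 2.58 m.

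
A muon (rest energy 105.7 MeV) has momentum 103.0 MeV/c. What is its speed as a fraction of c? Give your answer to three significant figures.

0.698c

βγ = pc/(mc²) = 103.0/105.7 = 0.97446.
Since γ² = 1 + (βγ)² = 1.949572, γ = √1.949572 = 1.39627, and β = (βγ)/γ = 0.97446/1.39627 = 0.698.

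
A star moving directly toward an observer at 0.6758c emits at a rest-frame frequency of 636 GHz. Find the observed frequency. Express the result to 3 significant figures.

Relativistic Doppler (source moving toward): f_obs = f_src · √((1+β)/(1−β)).
With β = 0.6758: factor = √(1.6758/0.3242) = 2.2736.
f_obs = 636 × 2.2736 = 1450 GHz.

1450 GHz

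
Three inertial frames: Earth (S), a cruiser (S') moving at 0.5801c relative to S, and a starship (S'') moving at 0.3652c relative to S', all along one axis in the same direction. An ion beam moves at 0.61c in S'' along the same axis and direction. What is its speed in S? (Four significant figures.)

First combine the ion beam and starship (S''→S'): u₁ = (0.61 + 0.3652)/(1 + 0.61×0.3652) = 0.9752/1.222772 = 0.79753.
Then combine with the cruiser (S'→S): u = (0.79753 + 0.5801)/(1 + 0.79753×0.5801) = 1.37763/1.462647153 = 0.94187.

0.9419c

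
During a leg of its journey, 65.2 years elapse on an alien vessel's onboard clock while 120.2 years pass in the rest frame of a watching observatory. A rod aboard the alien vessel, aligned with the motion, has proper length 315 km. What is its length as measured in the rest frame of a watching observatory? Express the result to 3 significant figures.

171 km

From Δt = γΔτ: γ = 120.2/65.2 = 1.84356.
The rod contracts by the same γ: 315 km / 1.84356 = 171 km.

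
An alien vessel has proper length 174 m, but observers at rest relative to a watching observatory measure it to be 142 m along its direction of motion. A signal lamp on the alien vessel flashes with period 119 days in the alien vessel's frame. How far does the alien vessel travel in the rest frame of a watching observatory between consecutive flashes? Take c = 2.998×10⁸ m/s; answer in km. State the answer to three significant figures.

2.18×10^12 km

From L = L₀/γ: γ = 174/142 = 1.22535.
β = √(1 − 1/γ²) = 0.57792. Lab-frame period = γτ = 1.22535×119 days = 145.82 days. Distance = βc × γτ = 0.57792 × 2.998×10⁸ m/s × 12598848 s = 2.1829×10^15 m = 2.18×10^12 km.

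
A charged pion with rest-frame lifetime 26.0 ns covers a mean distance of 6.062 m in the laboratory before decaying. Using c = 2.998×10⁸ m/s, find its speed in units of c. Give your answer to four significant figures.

Let x = d/(cτ) = 6.062 m / (2.998×10⁸ m/s × 2.600×10^-8 s) = 0.7777. Since d = βγcτ, x = βγ = β/√(1−β²).
Solving: β² = x²/(1+x²) = 0.604817/1.604817 = 0.376876, so β = 0.6139.

0.6139c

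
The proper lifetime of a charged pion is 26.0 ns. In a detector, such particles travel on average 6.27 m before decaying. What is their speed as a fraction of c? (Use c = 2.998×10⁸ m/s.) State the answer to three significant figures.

0.627c

Let x = d/(cτ) = 6.270 m / (2.998×10⁸ m/s × 2.600×10^-8 s) = 0.80438. Since d = βγcτ, x = βγ = β/√(1−β²).
Solving: β² = x²/(1+x²) = 0.647027/1.647027 = 0.392845, so β = 0.627.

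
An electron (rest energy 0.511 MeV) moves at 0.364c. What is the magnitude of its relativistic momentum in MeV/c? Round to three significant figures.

With β = 0.364, γ = 1/√(1 − 0.364²) = 1/√0.867504 = 1.0737.
Momentum: p = γβ·mc = 1.0737 × 0.364 × 0.511 MeV/c = 0.200 MeV/c.

0.200 MeV/c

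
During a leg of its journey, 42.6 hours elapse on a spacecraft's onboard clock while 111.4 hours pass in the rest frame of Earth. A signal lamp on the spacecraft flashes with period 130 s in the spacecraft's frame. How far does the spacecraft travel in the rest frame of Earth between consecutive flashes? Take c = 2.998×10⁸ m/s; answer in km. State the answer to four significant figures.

9.417×10^7 km

γ = Δt/Δτ = 111.4/42.6 = 2.61502.
β = √(1 − 1/γ²) = 0.92399. Lab-frame period = γτ = 2.61502×130 s = 339.95 s. Distance = βc × γτ = 0.92399 × 2.998×10⁸ m/s × 339.95 s = 9.4170×10^10 m = 9.417×10^7 km.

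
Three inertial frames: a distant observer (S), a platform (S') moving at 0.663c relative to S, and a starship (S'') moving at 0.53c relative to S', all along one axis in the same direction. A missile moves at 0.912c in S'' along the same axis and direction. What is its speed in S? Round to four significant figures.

0.9943c

Apply u = (u'+v)/(1+u'v) twice. Missile in the platform frame: (0.912+0.53)/(1+0.912·0.53) = 1.442/1.48336 = 0.97212c.
That velocity, transformed to the rest frame of a distant observer: (0.97212+0.663)/(1+0.97212·0.663) = 1.63512/1.64451556 = 0.99429c.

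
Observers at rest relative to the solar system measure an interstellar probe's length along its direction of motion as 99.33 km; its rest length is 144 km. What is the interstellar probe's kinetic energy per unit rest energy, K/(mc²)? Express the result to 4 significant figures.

0.4497

γ = L₀/L = 144/99.33 = 1.44971.
Since K = (γ−1)mc², K/(mc²) = 1.44971 − 1 = 0.4497.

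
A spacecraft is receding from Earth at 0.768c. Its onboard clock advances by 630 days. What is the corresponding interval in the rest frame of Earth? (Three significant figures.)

984 days

β² = 0.589824, so γ = 1/√0.410176 = 1.5614.
The onboard clock measures proper time, so the interval in the rest frame of Earth is dilated: Δt = γ·Δτ = 1.5614 × 630 days = 984 days.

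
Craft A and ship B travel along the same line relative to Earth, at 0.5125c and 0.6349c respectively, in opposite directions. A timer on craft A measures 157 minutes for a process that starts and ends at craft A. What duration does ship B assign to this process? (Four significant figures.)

313.7 minutes

The velocity of craft A relative to ship B is (0.5125 + 0.6349)c / (1 + 0.5125×0.6349) = 0.86571c; relative speed 0.86571c.
γ for this relative speed: γ = 1/√(1 − 0.749454) = 1.9978.
The clock on craft A records proper time, so ship B measures Δt = γΔτ = 1.9978 × 157 = 313.7 minutes.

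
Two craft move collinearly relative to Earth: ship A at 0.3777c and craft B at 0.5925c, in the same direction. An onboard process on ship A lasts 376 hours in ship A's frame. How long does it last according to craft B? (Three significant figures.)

391 hours

Speed of ship A in craft B's frame: u = (v_A − v_B)/(1 − v_A v_B/c²) = (0.3777 − 0.5925)/(1 − 0.3777×0.5925) = −0.2148/0.77621275 = −0.27673; |u| = 0.27673c.
γ for this relative speed: γ = 1/√(1 − 0.0765795) = 1.0406.
Ship A's interval is proper; time dilation gives Δt_B = γΔτ = 1.0406 × 376 hours = 391 hours.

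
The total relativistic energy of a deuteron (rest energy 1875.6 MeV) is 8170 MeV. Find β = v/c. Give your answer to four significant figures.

0.9733

Total energy E = γmc² gives γ = 8170/1875.6 = 4.3559.
Hence β = √(1 − 1/γ²) = √(1 − 0.0527041) = √0.9472959 = 0.9733.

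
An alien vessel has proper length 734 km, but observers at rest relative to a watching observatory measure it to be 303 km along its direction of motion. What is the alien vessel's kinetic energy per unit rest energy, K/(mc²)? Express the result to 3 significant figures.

From L = L₀/γ: γ = 734/303 = 2.42244.
K/(mc²) = γ − 1 = 2.42244 − 1 = 1.42.

1.42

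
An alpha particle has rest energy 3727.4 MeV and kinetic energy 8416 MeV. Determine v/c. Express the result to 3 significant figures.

0.952

γ = 1 + K/(mc²) = 1 + 8416/3727.4 = 3.2579.
β = √(1 − 1/γ²) = √(1 − 0.094216) = √0.905784 = 0.952.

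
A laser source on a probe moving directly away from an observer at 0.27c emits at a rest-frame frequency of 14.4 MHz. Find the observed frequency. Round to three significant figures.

Relativistic Doppler (source moving away): f_obs = f_src · √((1−β)/(1+β)).
With β = 0.27: factor = √(0.73/1.27) = 0.75816.
f_obs = 14.4 × 0.75816 = 10.9 MHz.

10.9 MHz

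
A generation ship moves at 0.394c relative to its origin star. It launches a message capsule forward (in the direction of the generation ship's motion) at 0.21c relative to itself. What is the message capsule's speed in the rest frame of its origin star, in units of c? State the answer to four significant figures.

0.5578c

Relativistic velocity addition: u = (u' + v)/(1 + u'v/c²), with u' = 0.21c and v = 0.394c.
Numerator: 0.21 + 0.394 = 0.604. Denominator: 1 + (0.21)(0.394) = 1.08274.
u = 0.604/1.08274 = 0.55784, so the speed is 0.5578c.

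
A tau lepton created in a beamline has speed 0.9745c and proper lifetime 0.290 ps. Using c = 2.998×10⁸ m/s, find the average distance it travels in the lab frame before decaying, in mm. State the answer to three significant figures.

0.378 mm

With β = 0.9745, γ = 1/√(1 − 0.9745²) = 1/√0.05034975 = 4.4566.
Lab-frame lifetime: Δt = γτ = 4.4566 × 0.290 ps = 1.2924 ps.
Distance: d = vΔt = 0.9745 × 2.998×10⁸ m/s × 1.2924×10^-12 s = 3.78×10^-4 m = 0.378 mm.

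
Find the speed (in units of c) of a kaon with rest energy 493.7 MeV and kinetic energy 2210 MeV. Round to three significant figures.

γ = 1 + K/(mc²) = 1 + 2210/493.7 = 5.4764.
β = √(1 − 1/γ²) = √(1 − 0.0333434) = √0.9666566 = 0.983.

0.983c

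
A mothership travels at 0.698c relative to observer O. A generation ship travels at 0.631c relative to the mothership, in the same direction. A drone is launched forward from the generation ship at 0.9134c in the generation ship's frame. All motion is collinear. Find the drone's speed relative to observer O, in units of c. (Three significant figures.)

0.996c

Compose velocities in two stages. Stage 1 (into S'): u₁ = (0.9134+0.631)/(1+0.9134×0.631) = 0.97973.
Stage 2 (into S): u = (0.97973+0.698)/(1+0.97973×0.698) = 0.99636, so the speed is 0.996c.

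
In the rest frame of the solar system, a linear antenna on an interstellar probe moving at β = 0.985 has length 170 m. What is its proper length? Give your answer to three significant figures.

β² = 0.970225, so γ = 1/√0.029775 = 5.7953.
Proper length: L₀ = γ·L = 5.7953 × 170 = 985 m.

985 m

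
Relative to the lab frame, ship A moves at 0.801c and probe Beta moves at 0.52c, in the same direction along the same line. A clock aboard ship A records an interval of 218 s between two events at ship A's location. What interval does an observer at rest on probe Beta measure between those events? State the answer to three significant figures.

Speed of ship A in probe Beta's frame: u = (v_A − v_B)/(1 − v_A v_B/c²) = (0.801 − 0.52)/(1 − 0.801×0.52) = 0.281/0.58348 = 0.48159; |u| = 0.48159c.
γ for this relative speed: γ = 1/√(1 − 0.231929) = 1.141.
The clock on ship A records proper time, so probe Beta measures Δt = γΔτ = 1.141 × 218 = 249 s.

249 s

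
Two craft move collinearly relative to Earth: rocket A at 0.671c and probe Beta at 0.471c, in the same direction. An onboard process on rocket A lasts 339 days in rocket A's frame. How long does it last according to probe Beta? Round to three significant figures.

354 days

Transform rocket A's velocity into probe Beta's frame: (0.671 − 0.471)/(1 − 0.671·0.471) = 0.2/0.683959, so the relative speed is 0.29242c.
γ for this relative speed: γ = 1/√(1 − 0.0855095) = 1.0457.
The clock on rocket A records proper time, so probe Beta measures Δt = γΔτ = 1.0457 × 339 = 354 days.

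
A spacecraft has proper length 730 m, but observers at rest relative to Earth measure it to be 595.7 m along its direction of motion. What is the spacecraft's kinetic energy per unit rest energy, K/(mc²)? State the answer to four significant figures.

0.2254

Length contraction gives γ = L₀/L = 730/595.7 = 1.22545.
K/(mc²) = γ − 1 = 1.22545 − 1 = 0.2254.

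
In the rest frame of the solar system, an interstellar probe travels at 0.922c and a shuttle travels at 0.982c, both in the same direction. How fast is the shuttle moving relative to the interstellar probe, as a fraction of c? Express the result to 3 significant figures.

Transform to the interstellar probe's frame: u' = (u − v)/(1 − uv/c²).
u' = (0.982 − 0.922)/(1 − 0.982×0.922) = 0.06/0.094596 = 0.63428.
Speed in the interstellar probe's frame: 0.634c (in the same direction).

0.634c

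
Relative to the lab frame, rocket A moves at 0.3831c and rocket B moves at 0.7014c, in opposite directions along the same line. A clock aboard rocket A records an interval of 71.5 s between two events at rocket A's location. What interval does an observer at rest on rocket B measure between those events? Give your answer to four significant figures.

137.8 s

Speed of rocket A in rocket B's frame: u = (v_A + v_B)/(1 + v_A v_B/c²) = (0.3831 + 0.7014)/(1 + 0.3831×0.7014) = 1.0845/1.26870634 = 0.85481; |u| = 0.85481c.
At |u| = 0.85481c, γ = (1 − 0.7307)^(−1/2) = 1.927.
The clock on rocket A records proper time, so rocket B measures Δt = γΔτ = 1.927 × 71.5 = 137.8 s.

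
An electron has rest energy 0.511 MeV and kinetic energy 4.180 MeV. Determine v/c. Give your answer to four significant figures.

0.9940

K = (γ−1)mc², so γ = 1 + 4.180/0.511 = 9.18.
Then v/c = √(1 − γ⁻²) = √(1 − 0.0118663) = √0.9881337 = 0.9940.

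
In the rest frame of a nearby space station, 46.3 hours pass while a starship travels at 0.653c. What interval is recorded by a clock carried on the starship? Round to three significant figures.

With β = 0.653, γ = 1/√(1 − 0.653²) = 1/√0.573591 = 1.3204.
The starship's clock runs slow as seen from a nearby space station, so Δτ = Δt/γ = 46.3/1.3204 = 35.1 hours.

35.1 hours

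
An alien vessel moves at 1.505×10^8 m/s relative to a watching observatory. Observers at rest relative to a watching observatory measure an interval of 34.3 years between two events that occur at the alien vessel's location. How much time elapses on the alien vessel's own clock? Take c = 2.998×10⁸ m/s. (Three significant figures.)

β = v/c = (1.505×10^8 m/s)/(2.998×10⁸ m/s) = 0.502001.
With β = 0.502001, γ = 1/√(1 − 0.502001²) = 1/√0.747995 = 1.1562.
The moving clock records proper time: Δτ = Δt/γ = 34.3/1.1562 = 29.7 years.

29.7 years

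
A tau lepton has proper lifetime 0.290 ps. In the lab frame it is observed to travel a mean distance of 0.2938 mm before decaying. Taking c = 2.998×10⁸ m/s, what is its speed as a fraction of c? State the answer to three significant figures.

0.959c

Lab distance = (lab lifetime)·v = γτ·βc, so βγ = d/(cτ) = 2.938×10^-4/(2.998×10⁸ × 2.900×10^-13) = 3.3793.
With βγ = 3.3793: γ² = 1 + (βγ)² = 12.4197, and β = (βγ)/γ = 3.3793/3.52416 = 0.959.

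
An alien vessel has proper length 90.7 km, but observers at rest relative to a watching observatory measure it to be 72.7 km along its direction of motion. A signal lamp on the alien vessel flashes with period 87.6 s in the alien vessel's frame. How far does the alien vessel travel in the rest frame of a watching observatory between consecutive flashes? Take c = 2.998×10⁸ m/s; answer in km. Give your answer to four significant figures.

1.959×10^7 km

From L = L₀/γ: γ = 90.7/72.7 = 1.24759.
β = √(1 − 1/γ²) = 0.59793. Lab-frame period = γτ = 1.24759×87.6 s = 109.29 s. Distance = βc × γτ = 0.59793 × 2.998×10⁸ m/s × 109.29 s = 1.9591×10^10 m = 1.959×10^7 km.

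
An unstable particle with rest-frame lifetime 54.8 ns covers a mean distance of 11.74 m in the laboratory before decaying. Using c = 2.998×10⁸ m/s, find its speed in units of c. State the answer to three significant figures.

Let x = d/(cτ) = 11.74 m / (2.998×10⁸ m/s × 5.480×10^-8 s) = 0.71459. Since d = βγcτ, x = βγ = β/√(1−β²).
Solving: β² = x²/(1+x²) = 0.510639/1.510639 = 0.338028, so β = 0.581.

0.581c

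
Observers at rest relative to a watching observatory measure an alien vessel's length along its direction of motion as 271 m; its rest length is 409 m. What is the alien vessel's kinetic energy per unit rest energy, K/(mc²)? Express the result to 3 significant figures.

0.509

γ = L₀/L = 409/271 = 1.50923.
Since K = (γ−1)mc², K/(mc²) = 1.50923 − 1 = 0.509.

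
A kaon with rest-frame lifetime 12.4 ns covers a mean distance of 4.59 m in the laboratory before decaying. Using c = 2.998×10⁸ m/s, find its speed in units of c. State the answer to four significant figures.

0.7771c

Let x = d/(cτ) = 4.590 m / (2.998×10⁸ m/s × 1.240×10^-8 s) = 1.2347. Since d = βγcτ, x = βγ = β/√(1−β²).
Solving: β² = x²/(1+x²) = 1.52448/2.52448 = 0.603879, so β = 0.7771.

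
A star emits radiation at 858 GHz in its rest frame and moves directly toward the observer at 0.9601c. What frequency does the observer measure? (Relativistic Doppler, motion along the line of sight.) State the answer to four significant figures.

Relativistic Doppler (source moving toward): f_obs = f_src · √((1+β)/(1−β)).
With β = 0.9601: factor = √(1.9601/0.0399) = 7.0089.
f_obs = 858 × 7.0089 = 6014 GHz.

6014 GHz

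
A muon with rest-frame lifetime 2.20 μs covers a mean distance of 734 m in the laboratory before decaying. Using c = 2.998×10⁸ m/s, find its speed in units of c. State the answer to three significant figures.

0.744c

Let x = d/(cτ) = 734.0 m / (2.998×10⁸ m/s × 2.200×10^-6 s) = 1.1129. Since d = βγcτ, x = βγ = β/√(1−β²).
Solving: β² = x²/(1+x²) = 1.23855/2.23855 = 0.553282, so β = 0.744.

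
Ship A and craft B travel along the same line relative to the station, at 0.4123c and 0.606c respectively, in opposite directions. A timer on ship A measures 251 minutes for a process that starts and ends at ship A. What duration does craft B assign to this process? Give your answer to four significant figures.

432.9 minutes

Speed of ship A in craft B's frame: u = (v_A + v_B)/(1 + v_A v_B/c²) = (0.4123 + 0.606)/(1 + 0.4123×0.606) = 1.0183/1.2498538 = 0.81474; |u| = 0.81474c.
At |u| = 0.81474c, γ = (1 − 0.663801)^(−1/2) = 1.7247.
The clock on ship A records proper time, so craft B measures Δt = γΔτ = 1.7247 × 251 = 432.9 minutes.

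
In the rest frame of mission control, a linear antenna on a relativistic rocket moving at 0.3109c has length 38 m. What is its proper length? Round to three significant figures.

γ = 1/√(1 − β²) = 1/√(1 − 0.09665881) = 1/√0.90334119 = 1/0.950443 = 1.0521.
Proper length: L₀ = γ·L = 1.0521 × 38 = 40.0 m.

40.0 m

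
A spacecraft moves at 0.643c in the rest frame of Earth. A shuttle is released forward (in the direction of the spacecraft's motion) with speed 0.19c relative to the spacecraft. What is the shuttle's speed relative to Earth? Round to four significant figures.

0.7423c

In units of c, u = (u' + v)/(1 + u'v) with u' = 0.19 and v = 0.643.
Numerator: 0.19 + 0.643 = 0.833. Denominator: 1 + (0.19)(0.643) = 1.12217.
u = 0.833/1.12217 = 0.74231, so the speed is 0.7423c.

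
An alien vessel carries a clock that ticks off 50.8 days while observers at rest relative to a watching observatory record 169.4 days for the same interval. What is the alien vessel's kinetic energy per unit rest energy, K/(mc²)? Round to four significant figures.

γ = Δt/Δτ = 169.4/50.8 = 3.33465.
K/(mc²) = γ − 1 = 3.33465 − 1 = 2.335.

2.335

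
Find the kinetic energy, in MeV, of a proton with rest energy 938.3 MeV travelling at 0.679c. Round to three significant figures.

γ = 1/√(1 − β²) = 1/√(1 − 0.461041) = 1/√0.538959 = 1.36214.
Kinetic energy: K = (γ − 1)mc² = (1.36214 − 1) × 938.3 MeV = 0.36214 × 938.3 = 340 MeV.

340 MeV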